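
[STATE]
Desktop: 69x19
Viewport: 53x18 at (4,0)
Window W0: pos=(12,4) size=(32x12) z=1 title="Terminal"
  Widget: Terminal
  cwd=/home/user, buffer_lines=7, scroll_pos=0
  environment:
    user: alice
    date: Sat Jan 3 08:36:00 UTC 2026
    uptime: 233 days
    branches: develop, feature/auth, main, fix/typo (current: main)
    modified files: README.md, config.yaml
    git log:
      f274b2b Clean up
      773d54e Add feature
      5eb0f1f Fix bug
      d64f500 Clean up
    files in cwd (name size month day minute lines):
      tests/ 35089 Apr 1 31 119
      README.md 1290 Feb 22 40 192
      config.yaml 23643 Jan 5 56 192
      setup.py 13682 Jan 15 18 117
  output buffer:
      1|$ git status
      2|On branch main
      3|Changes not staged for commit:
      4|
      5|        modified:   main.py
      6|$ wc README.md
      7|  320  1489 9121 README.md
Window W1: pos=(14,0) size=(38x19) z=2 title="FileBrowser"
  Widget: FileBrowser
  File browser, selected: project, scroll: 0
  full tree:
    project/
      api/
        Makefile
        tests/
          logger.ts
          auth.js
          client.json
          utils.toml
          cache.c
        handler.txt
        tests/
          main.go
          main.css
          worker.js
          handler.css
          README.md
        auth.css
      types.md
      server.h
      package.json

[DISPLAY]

          ┏━━━━━━━━━━━━━━━━━━━━━━━━━━━━━━━━━━━━┓     
          ┃ FileBrowser                        ┃     
          ┠────────────────────────────────────┨     
          ┃> [-] project/                      ┃     
        ┏━┃    [+] api/                        ┃     
        ┃ ┃    types.md                        ┃     
        ┠─┃    server.h                        ┃     
        ┃$┃    package.json                    ┃     
        ┃O┃                                    ┃     
        ┃C┃                                    ┃     
        ┃ ┃                                    ┃     
        ┃ ┃                                    ┃     
        ┃$┃                                    ┃     
        ┃ ┃                                    ┃     
        ┃$┃                                    ┃     
        ┗━┃                                    ┃     
          ┃                                    ┃     
          ┃                                    ┃     


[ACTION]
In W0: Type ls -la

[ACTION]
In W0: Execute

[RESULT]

          ┏━━━━━━━━━━━━━━━━━━━━━━━━━━━━━━━━━━━━┓     
          ┃ FileBrowser                        ┃     
          ┠────────────────────────────────────┨     
          ┃> [-] project/                      ┃     
        ┏━┃    [+] api/                        ┃     
        ┃ ┃    types.md                        ┃     
        ┠─┃    server.h                        ┃     
        ┃$┃    package.json                    ┃     
        ┃ ┃                                    ┃     
        ┃$┃                                    ┃     
        ┃d┃                                    ┃     
        ┃-┃                                    ┃     
        ┃-┃                                    ┃     
        ┃-┃                                    ┃     
        ┃$┃                                    ┃     
        ┗━┃                                    ┃     
          ┃                                    ┃     
          ┃                                    ┃     


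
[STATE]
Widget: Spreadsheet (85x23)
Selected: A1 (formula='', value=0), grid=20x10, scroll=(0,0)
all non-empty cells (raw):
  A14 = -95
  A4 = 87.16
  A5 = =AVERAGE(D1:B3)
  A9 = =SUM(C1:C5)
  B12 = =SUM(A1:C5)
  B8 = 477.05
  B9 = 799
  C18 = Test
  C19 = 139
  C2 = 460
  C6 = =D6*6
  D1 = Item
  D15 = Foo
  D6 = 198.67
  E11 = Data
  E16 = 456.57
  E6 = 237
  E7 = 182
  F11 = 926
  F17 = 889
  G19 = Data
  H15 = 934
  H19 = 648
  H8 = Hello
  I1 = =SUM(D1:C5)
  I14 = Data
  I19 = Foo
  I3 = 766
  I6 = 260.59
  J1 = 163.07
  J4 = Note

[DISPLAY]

A1:                                                                                  
       A       B       C       D       E       F       G       H       I       J     
-------------------------------------------------------------------------------------
  1      [0]       0       0Item           0       0       0       0     460  163.07 
  2        0       0     460       0       0       0       0       0       0       0 
  3        0       0       0       0       0       0       0       0     766       0 
  4    87.16       0       0       0       0       0       0       0       0Note     
  5    57.50       0       0       0       0       0       0       0       0       0 
  6        0       0 1192.02  198.67     237       0       0       0  260.59       0 
  7        0       0       0       0     182       0       0       0       0       0 
  8        0  477.05       0       0       0       0       0Hello          0       0 
  9      460     799       0       0       0       0       0       0       0       0 
 10        0       0       0       0       0       0       0       0       0       0 
 11        0       0       0       0Data         926       0       0       0       0 
 12        0  604.66       0       0       0       0       0       0       0       0 
 13        0       0       0       0       0       0       0       0       0       0 
 14      -95       0       0       0       0       0       0       0Data           0 
 15        0       0       0Foo            0       0       0     934       0       0 
 16        0       0       0       0  456.57       0       0       0       0       0 
 17        0       0       0       0       0     889       0       0       0       0 
 18        0       0Test           0       0       0       0       0       0       0 
 19        0       0     139       0       0       0Data         648Foo            0 
 20        0       0       0       0       0       0       0       0       0       0 


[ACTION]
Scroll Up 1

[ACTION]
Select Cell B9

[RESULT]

B9: 799                                                                              
       A       B       C       D       E       F       G       H       I       J     
-------------------------------------------------------------------------------------
  1        0       0       0Item           0       0       0       0     460  163.07 
  2        0       0     460       0       0       0       0       0       0       0 
  3        0       0       0       0       0       0       0       0     766       0 
  4    87.16       0       0       0       0       0       0       0       0Note     
  5    57.50       0       0       0       0       0       0       0       0       0 
  6        0       0 1192.02  198.67     237       0       0       0  260.59       0 
  7        0       0       0       0     182       0       0       0       0       0 
  8        0  477.05       0       0       0       0       0Hello          0       0 
  9      460   [799]       0       0       0       0       0       0       0       0 
 10        0       0       0       0       0       0       0       0       0       0 
 11        0       0       0       0Data         926       0       0       0       0 
 12        0  604.66       0       0       0       0       0       0       0       0 
 13        0       0       0       0       0       0       0       0       0       0 
 14      -95       0       0       0       0       0       0       0Data           0 
 15        0       0       0Foo            0       0       0     934       0       0 
 16        0       0       0       0  456.57       0       0       0       0       0 
 17        0       0       0       0       0     889       0       0       0       0 
 18        0       0Test           0       0       0       0       0       0       0 
 19        0       0     139       0       0       0Data         648Foo            0 
 20        0       0       0       0       0       0       0       0       0       0 


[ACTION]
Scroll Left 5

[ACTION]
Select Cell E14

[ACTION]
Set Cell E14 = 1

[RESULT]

E14: 1                                                                               
       A       B       C       D       E       F       G       H       I       J     
-------------------------------------------------------------------------------------
  1        0       0       0Item           0       0       0       0     460  163.07 
  2        0       0     460       0       0       0       0       0       0       0 
  3        0       0       0       0       0       0       0       0     766       0 
  4    87.16       0       0       0       0       0       0       0       0Note     
  5    57.50       0       0       0       0       0       0       0       0       0 
  6        0       0 1192.02  198.67     237       0       0       0  260.59       0 
  7        0       0       0       0     182       0       0       0       0       0 
  8        0  477.05       0       0       0       0       0Hello          0       0 
  9      460     799       0       0       0       0       0       0       0       0 
 10        0       0       0       0       0       0       0       0       0       0 
 11        0       0       0       0Data         926       0       0       0       0 
 12        0  604.66       0       0       0       0       0       0       0       0 
 13        0       0       0       0       0       0       0       0       0       0 
 14      -95       0       0       0     [1]       0       0       0Data           0 
 15        0       0       0Foo            0       0       0     934       0       0 
 16        0       0       0       0  456.57       0       0       0       0       0 
 17        0       0       0       0       0     889       0       0       0       0 
 18        0       0Test           0       0       0       0       0       0       0 
 19        0       0     139       0       0       0Data         648Foo            0 
 20        0       0       0       0       0       0       0       0       0       0 


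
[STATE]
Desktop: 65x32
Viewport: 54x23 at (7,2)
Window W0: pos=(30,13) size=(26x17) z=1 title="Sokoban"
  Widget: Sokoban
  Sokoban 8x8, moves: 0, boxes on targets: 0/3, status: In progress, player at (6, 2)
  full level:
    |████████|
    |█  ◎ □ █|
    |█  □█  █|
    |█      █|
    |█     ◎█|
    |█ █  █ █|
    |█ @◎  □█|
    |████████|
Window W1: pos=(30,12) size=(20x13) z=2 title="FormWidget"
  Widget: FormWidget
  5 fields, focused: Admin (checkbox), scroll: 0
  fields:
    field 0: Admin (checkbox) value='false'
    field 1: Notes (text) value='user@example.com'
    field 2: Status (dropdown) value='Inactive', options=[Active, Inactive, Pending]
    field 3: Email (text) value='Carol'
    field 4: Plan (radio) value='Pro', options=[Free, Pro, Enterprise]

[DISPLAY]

                                                      
                                                      
                                                      
                                                      
                                                      
                                                      
                                                      
                                                      
                                                      
                                                      
                       ┏━━━━━━━━━━━━━━━━━━┓           
                       ┃ FormWidget       ┃━━━━━┓     
                       ┠──────────────────┨     ┃     
                       ┃> Admin:      [ ] ┃─────┨     
                       ┃  Notes:      [us]┃     ┃     
                       ┃  Status:     [I▼]┃     ┃     
                       ┃  Email:      [Ca]┃     ┃     
                       ┃  Plan:       ( ) ┃     ┃     
                       ┃                  ┃     ┃     
                       ┃                  ┃     ┃     
                       ┃                  ┃     ┃     
                       ┃                  ┃     ┃     
                       ┗━━━━━━━━━━━━━━━━━━┛     ┃     


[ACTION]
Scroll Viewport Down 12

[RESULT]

                                                      
                                                      
                                                      
                       ┏━━━━━━━━━━━━━━━━━━┓           
                       ┃ FormWidget       ┃━━━━━┓     
                       ┠──────────────────┨     ┃     
                       ┃> Admin:      [ ] ┃─────┨     
                       ┃  Notes:      [us]┃     ┃     
                       ┃  Status:     [I▼]┃     ┃     
                       ┃  Email:      [Ca]┃     ┃     
                       ┃  Plan:       ( ) ┃     ┃     
                       ┃                  ┃     ┃     
                       ┃                  ┃     ┃     
                       ┃                  ┃     ┃     
                       ┃                  ┃     ┃     
                       ┗━━━━━━━━━━━━━━━━━━┛     ┃     
                       ┃                        ┃     
                       ┃                        ┃     
                       ┃                        ┃     
                       ┃                        ┃     
                       ┗━━━━━━━━━━━━━━━━━━━━━━━━┛     
                                                      
                                                      


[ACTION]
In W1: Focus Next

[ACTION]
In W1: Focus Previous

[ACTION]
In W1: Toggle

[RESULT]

                                                      
                                                      
                                                      
                       ┏━━━━━━━━━━━━━━━━━━┓           
                       ┃ FormWidget       ┃━━━━━┓     
                       ┠──────────────────┨     ┃     
                       ┃> Admin:      [x] ┃─────┨     
                       ┃  Notes:      [us]┃     ┃     
                       ┃  Status:     [I▼]┃     ┃     
                       ┃  Email:      [Ca]┃     ┃     
                       ┃  Plan:       ( ) ┃     ┃     
                       ┃                  ┃     ┃     
                       ┃                  ┃     ┃     
                       ┃                  ┃     ┃     
                       ┃                  ┃     ┃     
                       ┗━━━━━━━━━━━━━━━━━━┛     ┃     
                       ┃                        ┃     
                       ┃                        ┃     
                       ┃                        ┃     
                       ┃                        ┃     
                       ┗━━━━━━━━━━━━━━━━━━━━━━━━┛     
                                                      
                                                      


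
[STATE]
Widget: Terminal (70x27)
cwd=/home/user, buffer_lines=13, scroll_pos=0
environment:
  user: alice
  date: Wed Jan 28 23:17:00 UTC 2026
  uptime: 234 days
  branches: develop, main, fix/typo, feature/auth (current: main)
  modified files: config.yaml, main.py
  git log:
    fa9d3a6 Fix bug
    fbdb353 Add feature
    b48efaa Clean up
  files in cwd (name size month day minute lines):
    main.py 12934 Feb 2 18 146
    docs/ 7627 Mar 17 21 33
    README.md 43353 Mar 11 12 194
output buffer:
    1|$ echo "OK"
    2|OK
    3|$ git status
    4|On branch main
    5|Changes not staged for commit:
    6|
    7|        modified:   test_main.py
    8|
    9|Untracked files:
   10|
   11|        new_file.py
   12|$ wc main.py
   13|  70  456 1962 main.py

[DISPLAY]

$ echo "OK"                                                           
OK                                                                    
$ git status                                                          
On branch main                                                        
Changes not staged for commit:                                        
                                                                      
        modified:   test_main.py                                      
                                                                      
Untracked files:                                                      
                                                                      
        new_file.py                                                   
$ wc main.py                                                          
  70  456 1962 main.py                                                
$ █                                                                   
                                                                      
                                                                      
                                                                      
                                                                      
                                                                      
                                                                      
                                                                      
                                                                      
                                                                      
                                                                      
                                                                      
                                                                      
                                                                      


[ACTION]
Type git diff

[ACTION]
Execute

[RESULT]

$ echo "OK"                                                           
OK                                                                    
$ git status                                                          
On branch main                                                        
Changes not staged for commit:                                        
                                                                      
        modified:   test_main.py                                      
                                                                      
Untracked files:                                                      
                                                                      
        new_file.py                                                   
$ wc main.py                                                          
  70  456 1962 main.py                                                
$ git diff                                                            
diff --git a/main.py b/main.py                                        
--- a/main.py                                                         
+++ b/main.py                                                         
@@ -1,3 +1,4 @@                                                       
+# updated                                                            
 import sys                                                           
$ █                                                                   
                                                                      
                                                                      
                                                                      
                                                                      
                                                                      
                                                                      


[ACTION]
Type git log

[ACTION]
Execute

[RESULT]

$ echo "OK"                                                           
OK                                                                    
$ git status                                                          
On branch main                                                        
Changes not staged for commit:                                        
                                                                      
        modified:   test_main.py                                      
                                                                      
Untracked files:                                                      
                                                                      
        new_file.py                                                   
$ wc main.py                                                          
  70  456 1962 main.py                                                
$ git diff                                                            
diff --git a/main.py b/main.py                                        
--- a/main.py                                                         
+++ b/main.py                                                         
@@ -1,3 +1,4 @@                                                       
+# updated                                                            
 import sys                                                           
$ git log                                                             
fa9d3a6 Fix bug                                                       
fbdb353 Add feature                                                   
b48efaa Clean up                                                      
$ █                                                                   
                                                                      
                                                                      


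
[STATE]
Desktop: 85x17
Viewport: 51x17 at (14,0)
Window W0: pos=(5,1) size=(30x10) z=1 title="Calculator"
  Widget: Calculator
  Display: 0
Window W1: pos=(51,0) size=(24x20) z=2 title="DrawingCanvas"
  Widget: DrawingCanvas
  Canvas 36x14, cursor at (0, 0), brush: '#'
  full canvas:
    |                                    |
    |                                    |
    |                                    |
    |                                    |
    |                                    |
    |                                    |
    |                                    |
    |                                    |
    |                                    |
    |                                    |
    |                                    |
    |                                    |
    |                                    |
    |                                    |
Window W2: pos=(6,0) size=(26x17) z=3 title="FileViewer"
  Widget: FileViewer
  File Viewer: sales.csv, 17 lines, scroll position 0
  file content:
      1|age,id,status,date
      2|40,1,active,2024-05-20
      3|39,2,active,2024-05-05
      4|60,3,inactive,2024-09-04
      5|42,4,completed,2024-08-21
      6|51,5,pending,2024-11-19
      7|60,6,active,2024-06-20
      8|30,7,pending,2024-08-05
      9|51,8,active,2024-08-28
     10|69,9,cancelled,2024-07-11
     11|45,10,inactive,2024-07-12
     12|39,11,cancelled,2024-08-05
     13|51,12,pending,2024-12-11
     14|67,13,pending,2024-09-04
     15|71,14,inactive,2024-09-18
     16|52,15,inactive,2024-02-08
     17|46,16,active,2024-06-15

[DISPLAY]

━━━━━━━━━━━━━━━━━┓                   ┏━━━━━━━━━━━━━
ewer             ┃━━┓                ┃ DrawingCanva
─────────────────┨  ┃                ┠─────────────
status,date     ▲┃──┨                ┃+            
tive,2024-05-20 █┃ 0┃                ┃             
tive,2024-05-05 ░┃  ┃                ┃             
active,2024-09-0░┃  ┃                ┃             
mpleted,2024-08-░┃  ┃                ┃             
nding,2024-11-19░┃  ┃                ┃             
tive,2024-06-20 ░┃  ┃                ┃             
nding,2024-08-05░┃━━┛                ┃             
tive,2024-08-28 ░┃                   ┃             
ncelled,2024-07-░┃                   ┃             
nactive,2024-07-░┃                   ┃             
ancelled,2024-08░┃                   ┃             
ending,2024-12-1▼┃                   ┃             
━━━━━━━━━━━━━━━━━┛                   ┃             


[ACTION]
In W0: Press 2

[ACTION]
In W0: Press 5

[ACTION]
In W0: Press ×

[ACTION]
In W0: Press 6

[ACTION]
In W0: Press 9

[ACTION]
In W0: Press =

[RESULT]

━━━━━━━━━━━━━━━━━┓                   ┏━━━━━━━━━━━━━
ewer             ┃━━┓                ┃ DrawingCanva
─────────────────┨  ┃                ┠─────────────
status,date     ▲┃──┨                ┃+            
tive,2024-05-20 █┃25┃                ┃             
tive,2024-05-05 ░┃  ┃                ┃             
active,2024-09-0░┃  ┃                ┃             
mpleted,2024-08-░┃  ┃                ┃             
nding,2024-11-19░┃  ┃                ┃             
tive,2024-06-20 ░┃  ┃                ┃             
nding,2024-08-05░┃━━┛                ┃             
tive,2024-08-28 ░┃                   ┃             
ncelled,2024-07-░┃                   ┃             
nactive,2024-07-░┃                   ┃             
ancelled,2024-08░┃                   ┃             
ending,2024-12-1▼┃                   ┃             
━━━━━━━━━━━━━━━━━┛                   ┃             


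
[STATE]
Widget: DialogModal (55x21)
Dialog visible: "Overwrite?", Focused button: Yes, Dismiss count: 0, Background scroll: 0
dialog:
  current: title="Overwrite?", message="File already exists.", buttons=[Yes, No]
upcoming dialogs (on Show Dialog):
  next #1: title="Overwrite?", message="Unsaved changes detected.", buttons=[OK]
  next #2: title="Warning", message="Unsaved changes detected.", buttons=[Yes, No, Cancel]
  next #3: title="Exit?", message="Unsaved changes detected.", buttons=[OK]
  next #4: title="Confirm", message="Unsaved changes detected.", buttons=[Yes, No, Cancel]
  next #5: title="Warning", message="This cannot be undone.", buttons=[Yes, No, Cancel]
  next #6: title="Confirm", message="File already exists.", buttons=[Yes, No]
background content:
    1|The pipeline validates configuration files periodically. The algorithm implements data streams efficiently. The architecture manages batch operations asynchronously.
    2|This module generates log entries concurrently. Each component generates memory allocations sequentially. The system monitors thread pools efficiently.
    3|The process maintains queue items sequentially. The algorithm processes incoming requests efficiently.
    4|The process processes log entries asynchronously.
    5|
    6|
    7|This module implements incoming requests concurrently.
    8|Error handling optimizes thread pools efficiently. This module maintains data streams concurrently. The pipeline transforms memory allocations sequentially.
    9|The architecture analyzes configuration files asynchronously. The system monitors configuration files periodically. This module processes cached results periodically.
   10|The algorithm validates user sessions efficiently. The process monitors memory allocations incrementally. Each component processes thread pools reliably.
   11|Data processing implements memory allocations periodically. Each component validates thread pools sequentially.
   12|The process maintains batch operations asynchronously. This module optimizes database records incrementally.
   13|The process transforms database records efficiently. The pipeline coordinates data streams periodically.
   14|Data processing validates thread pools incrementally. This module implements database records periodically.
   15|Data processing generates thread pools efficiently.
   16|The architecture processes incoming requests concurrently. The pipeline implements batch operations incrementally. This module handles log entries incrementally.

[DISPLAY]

The pipeline validates configuration files periodically
This module generates log entries concurrently. Each co
The process maintains queue items sequentially. The alg
The process processes log entries asynchronously.      
                                                       
                                                       
This module implements incoming requests concurrently. 
Error handling optimizes thread pools efficiently. This
The architectur┌──────────────────────┐ files asynchron
The algorithm v│      Overwrite?      │fficiently. The 
Data processing│ File already exists. │ations periodica
The process mai│      [Yes]  No       │asynchronously. 
The process tra└──────────────────────┘ efficiently. Th
Data processing validates thread pools incrementally. T
Data processing generates thread pools efficiently.    
The architecture processes incoming requests concurrent
                                                       
                                                       
                                                       
                                                       
                                                       


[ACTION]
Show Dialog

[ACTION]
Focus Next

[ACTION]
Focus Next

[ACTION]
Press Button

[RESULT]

The pipeline validates configuration files periodically
This module generates log entries concurrently. Each co
The process maintains queue items sequentially. The alg
The process processes log entries asynchronously.      
                                                       
                                                       
This module implements incoming requests concurrently. 
Error handling optimizes thread pools efficiently. This
The architecture analyzes configuration files asynchron
The algorithm validates user sessions efficiently. The 
Data processing implements memory allocations periodica
The process maintains batch operations asynchronously. 
The process transforms database records efficiently. Th
Data processing validates thread pools incrementally. T
Data processing generates thread pools efficiently.    
The architecture processes incoming requests concurrent
                                                       
                                                       
                                                       
                                                       
                                                       


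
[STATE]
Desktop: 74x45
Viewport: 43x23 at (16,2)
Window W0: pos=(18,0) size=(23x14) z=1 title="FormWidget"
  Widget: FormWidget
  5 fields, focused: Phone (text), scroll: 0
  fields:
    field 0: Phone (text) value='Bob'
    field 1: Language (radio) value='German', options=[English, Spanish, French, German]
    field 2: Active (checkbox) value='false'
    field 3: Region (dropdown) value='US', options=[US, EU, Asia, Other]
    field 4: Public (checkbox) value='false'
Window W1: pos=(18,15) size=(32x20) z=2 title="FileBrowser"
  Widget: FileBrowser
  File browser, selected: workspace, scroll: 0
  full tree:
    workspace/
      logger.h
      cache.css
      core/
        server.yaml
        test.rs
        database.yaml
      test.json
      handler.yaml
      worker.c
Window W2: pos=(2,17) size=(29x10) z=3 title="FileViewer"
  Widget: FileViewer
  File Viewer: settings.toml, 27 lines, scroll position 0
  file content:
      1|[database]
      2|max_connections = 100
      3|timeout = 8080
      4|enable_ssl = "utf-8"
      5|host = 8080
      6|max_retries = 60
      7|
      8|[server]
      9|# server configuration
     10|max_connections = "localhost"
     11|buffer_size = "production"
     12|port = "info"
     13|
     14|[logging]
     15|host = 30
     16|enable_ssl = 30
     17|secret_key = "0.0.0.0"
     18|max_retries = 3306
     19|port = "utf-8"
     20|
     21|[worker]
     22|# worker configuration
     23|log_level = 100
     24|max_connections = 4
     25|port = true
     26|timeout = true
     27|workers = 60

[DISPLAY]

  ┠─────────────────────┨                  
  ┃> Phone:      [Bob  ]┃                  
  ┃  Language:   ( ) Eng┃                  
  ┃  Active:     [ ]    ┃                  
  ┃  Region:     [US  ▼]┃                  
  ┃  Public:     [ ]    ┃                  
  ┃                     ┃                  
  ┃                     ┃                  
  ┃                     ┃                  
  ┃                     ┃                  
  ┃                     ┃                  
  ┗━━━━━━━━━━━━━━━━━━━━━┛                  
                                           
  ┏━━━━━━━━━━━━━━━━━━━━━━━━━━━━━━┓         
  ┃ FileBrowser                  ┃         
━━━━━━━━━━━━━━┓──────────────────┨         
              ┃ace/              ┃         
──────────────┨                  ┃         
             ▲┃s                 ┃         
ns = 100     █┃/                 ┃         
0            ░┃n                 ┃         
"utf-8"      ░┃yaml              ┃         
             ░┃                  ┃         


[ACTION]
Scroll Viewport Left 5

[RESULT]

       ┠─────────────────────┨             
       ┃> Phone:      [Bob  ]┃             
       ┃  Language:   ( ) Eng┃             
       ┃  Active:     [ ]    ┃             
       ┃  Region:     [US  ▼]┃             
       ┃  Public:     [ ]    ┃             
       ┃                     ┃             
       ┃                     ┃             
       ┃                     ┃             
       ┃                     ┃             
       ┃                     ┃             
       ┗━━━━━━━━━━━━━━━━━━━━━┛             
                                           
       ┏━━━━━━━━━━━━━━━━━━━━━━━━━━━━━━┓    
       ┃ FileBrowser                  ┃    
━━━━━━━━━━━━━━━━━━━┓──────────────────┨    
wer                ┃ace/              ┃    
───────────────────┨                  ┃    
e]                ▲┃s                 ┃    
ections = 100     █┃/                 ┃    
= 8080            ░┃n                 ┃    
sl = "utf-8"      ░┃yaml              ┃    
080               ░┃                  ┃    


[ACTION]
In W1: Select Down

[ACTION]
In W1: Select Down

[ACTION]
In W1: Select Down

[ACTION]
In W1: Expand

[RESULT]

       ┠─────────────────────┨             
       ┃> Phone:      [Bob  ]┃             
       ┃  Language:   ( ) Eng┃             
       ┃  Active:     [ ]    ┃             
       ┃  Region:     [US  ▼]┃             
       ┃  Public:     [ ]    ┃             
       ┃                     ┃             
       ┃                     ┃             
       ┃                     ┃             
       ┃                     ┃             
       ┃                     ┃             
       ┗━━━━━━━━━━━━━━━━━━━━━┛             
                                           
       ┏━━━━━━━━━━━━━━━━━━━━━━━━━━━━━━┓    
       ┃ FileBrowser                  ┃    
━━━━━━━━━━━━━━━━━━━┓──────────────────┨    
wer                ┃ace/              ┃    
───────────────────┨                  ┃    
e]                ▲┃s                 ┃    
ections = 100     █┃/                 ┃    
= 8080            ░┃.yaml             ┃    
sl = "utf-8"      ░┃s                 ┃    
080               ░┃se.yaml           ┃    


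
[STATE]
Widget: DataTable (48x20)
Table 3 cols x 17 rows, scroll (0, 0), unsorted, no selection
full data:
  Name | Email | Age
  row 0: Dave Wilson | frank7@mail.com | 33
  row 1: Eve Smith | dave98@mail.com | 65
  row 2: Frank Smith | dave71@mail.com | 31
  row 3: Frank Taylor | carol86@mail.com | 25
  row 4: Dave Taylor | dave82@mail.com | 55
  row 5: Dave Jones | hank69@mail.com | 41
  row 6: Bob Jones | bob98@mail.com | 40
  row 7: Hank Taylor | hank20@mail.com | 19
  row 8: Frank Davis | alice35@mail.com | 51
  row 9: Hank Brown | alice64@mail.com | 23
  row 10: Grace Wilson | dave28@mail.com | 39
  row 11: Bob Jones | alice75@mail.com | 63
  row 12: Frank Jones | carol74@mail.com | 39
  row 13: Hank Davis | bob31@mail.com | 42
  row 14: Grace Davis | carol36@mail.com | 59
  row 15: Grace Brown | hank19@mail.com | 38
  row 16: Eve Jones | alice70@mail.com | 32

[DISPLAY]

Name        │Email           │Age               
────────────┼────────────────┼───               
Dave Wilson │frank7@mail.com │33                
Eve Smith   │dave98@mail.com │65                
Frank Smith │dave71@mail.com │31                
Frank Taylor│carol86@mail.com│25                
Dave Taylor │dave82@mail.com │55                
Dave Jones  │hank69@mail.com │41                
Bob Jones   │bob98@mail.com  │40                
Hank Taylor │hank20@mail.com │19                
Frank Davis │alice35@mail.com│51                
Hank Brown  │alice64@mail.com│23                
Grace Wilson│dave28@mail.com │39                
Bob Jones   │alice75@mail.com│63                
Frank Jones │carol74@mail.com│39                
Hank Davis  │bob31@mail.com  │42                
Grace Davis │carol36@mail.com│59                
Grace Brown │hank19@mail.com │38                
Eve Jones   │alice70@mail.com│32                
                                                


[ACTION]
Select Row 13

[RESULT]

Name        │Email           │Age               
────────────┼────────────────┼───               
Dave Wilson │frank7@mail.com │33                
Eve Smith   │dave98@mail.com │65                
Frank Smith │dave71@mail.com │31                
Frank Taylor│carol86@mail.com│25                
Dave Taylor │dave82@mail.com │55                
Dave Jones  │hank69@mail.com │41                
Bob Jones   │bob98@mail.com  │40                
Hank Taylor │hank20@mail.com │19                
Frank Davis │alice35@mail.com│51                
Hank Brown  │alice64@mail.com│23                
Grace Wilson│dave28@mail.com │39                
Bob Jones   │alice75@mail.com│63                
Frank Jones │carol74@mail.com│39                
>ank Davis  │bob31@mail.com  │42                
Grace Davis │carol36@mail.com│59                
Grace Brown │hank19@mail.com │38                
Eve Jones   │alice70@mail.com│32                
                                                


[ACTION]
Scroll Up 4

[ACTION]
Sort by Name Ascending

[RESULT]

Name       ▲│Email           │Age               
────────────┼────────────────┼───               
Bob Jones   │bob98@mail.com  │40                
Bob Jones   │alice75@mail.com│63                
Dave Jones  │hank69@mail.com │41                
Dave Taylor │dave82@mail.com │55                
Dave Wilson │frank7@mail.com │33                
Eve Jones   │alice70@mail.com│32                
Eve Smith   │dave98@mail.com │65                
Frank Davis │alice35@mail.com│51                
Frank Jones │carol74@mail.com│39                
Frank Smith │dave71@mail.com │31                
Frank Taylor│carol86@mail.com│25                
Grace Brown │hank19@mail.com │38                
Grace Davis │carol36@mail.com│59                
>race Wilson│dave28@mail.com │39                
Hank Brown  │alice64@mail.com│23                
Hank Davis  │bob31@mail.com  │42                
Hank Taylor │hank20@mail.com │19                
                                                
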